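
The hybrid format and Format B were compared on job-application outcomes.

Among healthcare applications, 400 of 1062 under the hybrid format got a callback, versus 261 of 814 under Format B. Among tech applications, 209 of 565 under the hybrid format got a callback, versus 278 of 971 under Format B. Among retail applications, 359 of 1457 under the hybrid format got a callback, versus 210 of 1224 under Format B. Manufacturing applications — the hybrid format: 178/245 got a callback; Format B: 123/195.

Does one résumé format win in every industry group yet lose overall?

No

Healthcare: the hybrid format 400/1062 = 37.7%, Format B 261/814 = 32.1% → the hybrid format
Tech: the hybrid format 209/565 = 37.0%, Format B 278/971 = 28.6% → the hybrid format
Retail: the hybrid format 359/1457 = 24.6%, Format B 210/1224 = 17.2% → the hybrid format
Manufacturing: the hybrid format 178/245 = 72.7%, Format B 123/195 = 63.1% → the hybrid format
Overall: the hybrid format 1146/3329 = 34.4%, Format B 872/3204 = 27.2% → the hybrid format
The hybrid format wins overall and in every industry group — no reversal.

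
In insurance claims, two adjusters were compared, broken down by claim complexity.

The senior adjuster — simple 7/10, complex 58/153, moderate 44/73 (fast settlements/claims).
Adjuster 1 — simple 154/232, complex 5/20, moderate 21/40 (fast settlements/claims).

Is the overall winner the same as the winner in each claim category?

Simple: the senior adjuster 7/10 = 70.0%, Adjuster 1 154/232 = 66.4% → the senior adjuster
Complex: the senior adjuster 58/153 = 37.9%, Adjuster 1 5/20 = 25.0% → the senior adjuster
Moderate: the senior adjuster 44/73 = 60.3%, Adjuster 1 21/40 = 52.5% → the senior adjuster
Overall: the senior adjuster 109/236 = 46.2%, Adjuster 1 180/292 = 61.6% → Adjuster 1
The senior adjuster wins each claim group but Adjuster 1 wins overall — the comparison reverses. The senior adjuster's claims skew toward complex, which has a lower base rate.

No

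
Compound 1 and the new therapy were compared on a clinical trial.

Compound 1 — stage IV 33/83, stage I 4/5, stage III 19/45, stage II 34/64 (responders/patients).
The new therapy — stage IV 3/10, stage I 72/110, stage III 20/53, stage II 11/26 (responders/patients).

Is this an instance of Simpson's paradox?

Yes

Stage IV: Compound 1 33/83 = 39.8%, the new therapy 3/10 = 30.0% → Compound 1
Stage I: Compound 1 4/5 = 80.0%, the new therapy 72/110 = 65.5% → Compound 1
Stage III: Compound 1 19/45 = 42.2%, the new therapy 20/53 = 37.7% → Compound 1
Stage II: Compound 1 34/64 = 53.1%, the new therapy 11/26 = 42.3% → Compound 1
Overall: Compound 1 90/197 = 45.7%, the new therapy 106/199 = 53.3% → the new therapy
Compound 1 wins each disease group but the new therapy wins overall — the comparison reverses. Compound 1's patients skew toward stage IV, which has a lower base rate.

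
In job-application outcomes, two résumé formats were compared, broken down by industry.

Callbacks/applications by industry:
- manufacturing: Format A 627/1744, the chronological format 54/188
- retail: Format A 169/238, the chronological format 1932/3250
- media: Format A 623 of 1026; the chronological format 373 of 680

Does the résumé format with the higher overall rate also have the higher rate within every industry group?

Manufacturing: Format A 627/1744 = 36.0%, the chronological format 54/188 = 28.7% → Format A
Retail: Format A 169/238 = 71.0%, the chronological format 1932/3250 = 59.4% → Format A
Media: Format A 623/1026 = 60.7%, the chronological format 373/680 = 54.9% → Format A
Overall: Format A 1419/3008 = 47.2%, the chronological format 2359/4118 = 57.3% → the chronological format
Format A wins each industry group but the chronological format wins overall — the comparison reverses. Format A's applications skew toward manufacturing, which has a lower base rate.

No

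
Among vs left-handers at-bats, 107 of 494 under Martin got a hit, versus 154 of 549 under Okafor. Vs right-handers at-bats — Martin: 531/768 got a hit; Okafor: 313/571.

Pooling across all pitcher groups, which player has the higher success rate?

Vs left-handers: Martin 107/494 = 21.7%, Okafor 154/549 = 28.1% → Okafor
Vs right-handers: Martin 531/768 = 69.1%, Okafor 313/571 = 54.8% → Martin
Overall: Martin 638/1262 = 50.6%, Okafor 467/1120 = 41.7% → Martin
(Neither sweeps every pitcher group, but Martin has the higher pooled rate.)

Martin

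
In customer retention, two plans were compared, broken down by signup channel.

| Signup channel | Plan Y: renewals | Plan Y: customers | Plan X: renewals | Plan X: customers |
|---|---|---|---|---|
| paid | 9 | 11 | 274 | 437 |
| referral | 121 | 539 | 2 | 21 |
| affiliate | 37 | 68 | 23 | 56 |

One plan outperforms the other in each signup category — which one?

Paid: Plan Y 9/11 = 81.8%, Plan X 274/437 = 62.7% → Plan Y
Referral: Plan Y 121/539 = 22.4%, Plan X 2/21 = 9.5% → Plan Y
Affiliate: Plan Y 37/68 = 54.4%, Plan X 23/56 = 41.1% → Plan Y
Plan Y has the higher rate in all 3 groups.

Plan Y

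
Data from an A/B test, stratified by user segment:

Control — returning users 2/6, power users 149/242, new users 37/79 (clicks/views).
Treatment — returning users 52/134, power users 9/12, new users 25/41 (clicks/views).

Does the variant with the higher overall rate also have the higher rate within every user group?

Returning users: Control 2/6 = 33.3%, Treatment 52/134 = 38.8% → Treatment
Power users: Control 149/242 = 61.6%, Treatment 9/12 = 75.0% → Treatment
New users: Control 37/79 = 46.8%, Treatment 25/41 = 61.0% → Treatment
Overall: Control 188/327 = 57.5%, Treatment 86/187 = 46.0% → Control
Treatment wins each user group but Control wins overall — the comparison reverses. Treatment's views skew toward returning users, which has a lower base rate.

No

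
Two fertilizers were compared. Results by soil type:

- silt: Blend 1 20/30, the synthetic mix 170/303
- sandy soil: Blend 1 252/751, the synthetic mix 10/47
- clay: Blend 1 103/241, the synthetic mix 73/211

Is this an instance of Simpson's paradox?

Yes

Silt: Blend 1 20/30 = 66.7%, the synthetic mix 170/303 = 56.1% → Blend 1
Sandy soil: Blend 1 252/751 = 33.6%, the synthetic mix 10/47 = 21.3% → Blend 1
Clay: Blend 1 103/241 = 42.7%, the synthetic mix 73/211 = 34.6% → Blend 1
Overall: Blend 1 375/1022 = 36.7%, the synthetic mix 253/561 = 45.1% → the synthetic mix
Blend 1 wins each soil group but the synthetic mix wins overall — the comparison reverses. Blend 1's plots skew toward sandy soil, which has a lower base rate.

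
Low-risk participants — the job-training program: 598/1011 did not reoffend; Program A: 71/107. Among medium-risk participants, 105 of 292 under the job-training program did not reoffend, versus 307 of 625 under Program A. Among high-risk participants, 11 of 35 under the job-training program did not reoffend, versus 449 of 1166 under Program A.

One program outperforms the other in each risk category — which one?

Program A

Low-risk: the job-training program 598/1011 = 59.1%, Program A 71/107 = 66.4% → Program A
Medium-risk: the job-training program 105/292 = 36.0%, Program A 307/625 = 49.1% → Program A
High-risk: the job-training program 11/35 = 31.4%, Program A 449/1166 = 38.5% → Program A
Program A has the higher rate in all 3 groups.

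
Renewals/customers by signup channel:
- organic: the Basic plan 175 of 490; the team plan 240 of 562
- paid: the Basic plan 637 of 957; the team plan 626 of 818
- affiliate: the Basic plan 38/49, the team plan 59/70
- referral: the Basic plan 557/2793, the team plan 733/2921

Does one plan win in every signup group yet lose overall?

No

Organic: the Basic plan 175/490 = 35.7%, the team plan 240/562 = 42.7% → the team plan
Paid: the Basic plan 637/957 = 66.6%, the team plan 626/818 = 76.5% → the team plan
Affiliate: the Basic plan 38/49 = 77.6%, the team plan 59/70 = 84.3% → the team plan
Referral: the Basic plan 557/2793 = 19.9%, the team plan 733/2921 = 25.1% → the team plan
Overall: the Basic plan 1407/4289 = 32.8%, the team plan 1658/4371 = 37.9% → the team plan
The team plan wins overall and in every signup group — no reversal.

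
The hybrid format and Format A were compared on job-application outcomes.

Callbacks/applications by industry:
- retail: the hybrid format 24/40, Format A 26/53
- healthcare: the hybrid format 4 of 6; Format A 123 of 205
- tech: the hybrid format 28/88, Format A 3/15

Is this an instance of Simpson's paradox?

Yes

Retail: the hybrid format 24/40 = 60.0%, Format A 26/53 = 49.1% → the hybrid format
Healthcare: the hybrid format 4/6 = 66.7%, Format A 123/205 = 60.0% → the hybrid format
Tech: the hybrid format 28/88 = 31.8%, Format A 3/15 = 20.0% → the hybrid format
Overall: the hybrid format 56/134 = 41.8%, Format A 152/273 = 55.7% → Format A
The hybrid format wins each industry group but Format A wins overall — the comparison reverses. The hybrid format's applications skew toward tech, which has a lower base rate.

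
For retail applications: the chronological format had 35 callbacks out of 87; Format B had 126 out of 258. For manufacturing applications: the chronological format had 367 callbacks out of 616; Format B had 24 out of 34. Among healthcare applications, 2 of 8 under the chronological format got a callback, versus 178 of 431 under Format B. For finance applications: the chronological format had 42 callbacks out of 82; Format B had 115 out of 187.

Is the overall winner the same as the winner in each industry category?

No

Retail: the chronological format 35/87 = 40.2%, Format B 126/258 = 48.8% → Format B
Manufacturing: the chronological format 367/616 = 59.6%, Format B 24/34 = 70.6% → Format B
Healthcare: the chronological format 2/8 = 25.0%, Format B 178/431 = 41.3% → Format B
Finance: the chronological format 42/82 = 51.2%, Format B 115/187 = 61.5% → Format B
Overall: the chronological format 446/793 = 56.2%, Format B 443/910 = 48.7% → the chronological format
Format B wins each industry group but the chronological format wins overall — the comparison reverses. Format B's applications skew toward healthcare, which has a lower base rate.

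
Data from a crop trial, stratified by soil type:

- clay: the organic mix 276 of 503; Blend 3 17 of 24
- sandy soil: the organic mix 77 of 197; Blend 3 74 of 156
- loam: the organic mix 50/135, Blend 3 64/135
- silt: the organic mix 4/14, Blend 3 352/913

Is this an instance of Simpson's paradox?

Yes

Clay: the organic mix 276/503 = 54.9%, Blend 3 17/24 = 70.8% → Blend 3
Sandy soil: the organic mix 77/197 = 39.1%, Blend 3 74/156 = 47.4% → Blend 3
Loam: the organic mix 50/135 = 37.0%, Blend 3 64/135 = 47.4% → Blend 3
Silt: the organic mix 4/14 = 28.6%, Blend 3 352/913 = 38.6% → Blend 3
Overall: the organic mix 407/849 = 47.9%, Blend 3 507/1228 = 41.3% → the organic mix
Blend 3 wins each soil group but the organic mix wins overall — the comparison reverses. Blend 3's plots skew toward silt, which has a lower base rate.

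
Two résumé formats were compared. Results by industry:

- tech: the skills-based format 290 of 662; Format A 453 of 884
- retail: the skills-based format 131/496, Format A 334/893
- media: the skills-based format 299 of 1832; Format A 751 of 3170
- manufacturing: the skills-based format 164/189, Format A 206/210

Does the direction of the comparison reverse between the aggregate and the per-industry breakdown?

No

Tech: the skills-based format 290/662 = 43.8%, Format A 453/884 = 51.2% → Format A
Retail: the skills-based format 131/496 = 26.4%, Format A 334/893 = 37.4% → Format A
Media: the skills-based format 299/1832 = 16.3%, Format A 751/3170 = 23.7% → Format A
Manufacturing: the skills-based format 164/189 = 86.8%, Format A 206/210 = 98.1% → Format A
Overall: the skills-based format 884/3179 = 27.8%, Format A 1744/5157 = 33.8% → Format A
Format A wins overall and in every industry group — no reversal.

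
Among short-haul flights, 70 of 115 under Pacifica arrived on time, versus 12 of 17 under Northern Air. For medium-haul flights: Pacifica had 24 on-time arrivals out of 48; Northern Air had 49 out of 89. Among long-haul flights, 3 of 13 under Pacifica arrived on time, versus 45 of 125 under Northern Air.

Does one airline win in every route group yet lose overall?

Yes

Short-haul: Pacifica 70/115 = 60.9%, Northern Air 12/17 = 70.6% → Northern Air
Medium-haul: Pacifica 24/48 = 50.0%, Northern Air 49/89 = 55.1% → Northern Air
Long-haul: Pacifica 3/13 = 23.1%, Northern Air 45/125 = 36.0% → Northern Air
Overall: Pacifica 97/176 = 55.1%, Northern Air 106/231 = 45.9% → Pacifica
Northern Air wins each route group but Pacifica wins overall — the comparison reverses. Northern Air's flights skew toward long-haul, which has a lower base rate.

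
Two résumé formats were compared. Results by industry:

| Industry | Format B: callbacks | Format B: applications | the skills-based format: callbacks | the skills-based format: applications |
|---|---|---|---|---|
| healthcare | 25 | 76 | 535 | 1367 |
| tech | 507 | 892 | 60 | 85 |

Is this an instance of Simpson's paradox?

Yes

Healthcare: Format B 25/76 = 32.9%, the skills-based format 535/1367 = 39.1% → the skills-based format
Tech: Format B 507/892 = 56.8%, the skills-based format 60/85 = 70.6% → the skills-based format
Overall: Format B 532/968 = 55.0%, the skills-based format 595/1452 = 41.0% → Format B
The skills-based format wins each industry group but Format B wins overall — the comparison reverses. The skills-based format's applications skew toward healthcare, which has a lower base rate.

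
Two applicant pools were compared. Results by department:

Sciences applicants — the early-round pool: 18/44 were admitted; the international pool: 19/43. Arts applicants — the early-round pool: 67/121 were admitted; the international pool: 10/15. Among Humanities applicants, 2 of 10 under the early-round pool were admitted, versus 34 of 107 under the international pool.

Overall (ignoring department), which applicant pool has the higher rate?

the early-round pool

Sciences: the early-round pool 18/44 = 40.9%, the international pool 19/43 = 44.2% → the international pool
Arts: the early-round pool 67/121 = 55.4%, the international pool 10/15 = 66.7% → the international pool
Humanities: the early-round pool 2/10 = 20.0%, the international pool 34/107 = 31.8% → the international pool
Overall: the early-round pool 87/175 = 49.7%, the international pool 63/165 = 38.2% → the early-round pool
(The international pool wins every department group but the early-round pool wins overall — the international pool's applicants skew toward the low-rate Humanities group.)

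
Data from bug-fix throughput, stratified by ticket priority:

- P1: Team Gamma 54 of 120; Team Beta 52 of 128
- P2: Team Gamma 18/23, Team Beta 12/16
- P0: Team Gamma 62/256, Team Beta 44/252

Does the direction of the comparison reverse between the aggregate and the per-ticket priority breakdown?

P1: Team Gamma 54/120 = 45.0%, Team Beta 52/128 = 40.6% → Team Gamma
P2: Team Gamma 18/23 = 78.3%, Team Beta 12/16 = 75.0% → Team Gamma
P0: Team Gamma 62/256 = 24.2%, Team Beta 44/252 = 17.5% → Team Gamma
Overall: Team Gamma 134/399 = 33.6%, Team Beta 108/396 = 27.3% → Team Gamma
Team Gamma wins overall and in every ticket group — no reversal.

No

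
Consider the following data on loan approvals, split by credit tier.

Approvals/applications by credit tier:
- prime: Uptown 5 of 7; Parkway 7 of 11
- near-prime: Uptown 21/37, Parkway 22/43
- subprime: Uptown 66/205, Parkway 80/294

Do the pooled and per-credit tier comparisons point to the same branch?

Prime: Uptown 5/7 = 71.4%, Parkway 7/11 = 63.6% → Uptown
Near-prime: Uptown 21/37 = 56.8%, Parkway 22/43 = 51.2% → Uptown
Subprime: Uptown 66/205 = 32.2%, Parkway 80/294 = 27.2% → Uptown
Overall: Uptown 92/249 = 36.9%, Parkway 109/348 = 31.3% → Uptown
Uptown wins overall and in every credit group — no reversal.

Yes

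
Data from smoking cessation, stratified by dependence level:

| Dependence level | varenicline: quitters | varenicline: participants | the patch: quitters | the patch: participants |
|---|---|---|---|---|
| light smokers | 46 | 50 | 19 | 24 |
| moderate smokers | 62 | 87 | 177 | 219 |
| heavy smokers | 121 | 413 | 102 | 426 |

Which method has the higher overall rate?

Light smokers: varenicline 46/50 = 92.0%, the patch 19/24 = 79.2% → varenicline
Moderate smokers: varenicline 62/87 = 71.3%, the patch 177/219 = 80.8% → the patch
Heavy smokers: varenicline 121/413 = 29.3%, the patch 102/426 = 23.9% → varenicline
Overall: varenicline 229/550 = 41.6%, the patch 298/669 = 44.5% → the patch
(Neither sweeps every dependence group, but the patch has the higher pooled rate.)

the patch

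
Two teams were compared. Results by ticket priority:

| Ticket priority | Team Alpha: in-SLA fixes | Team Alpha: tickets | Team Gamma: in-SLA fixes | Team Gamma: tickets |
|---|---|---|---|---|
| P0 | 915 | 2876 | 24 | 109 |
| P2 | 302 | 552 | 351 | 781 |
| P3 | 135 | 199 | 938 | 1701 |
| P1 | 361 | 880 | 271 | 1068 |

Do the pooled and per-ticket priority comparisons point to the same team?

P0: Team Alpha 915/2876 = 31.8%, Team Gamma 24/109 = 22.0% → Team Alpha
P2: Team Alpha 302/552 = 54.7%, Team Gamma 351/781 = 44.9% → Team Alpha
P3: Team Alpha 135/199 = 67.8%, Team Gamma 938/1701 = 55.1% → Team Alpha
P1: Team Alpha 361/880 = 41.0%, Team Gamma 271/1068 = 25.4% → Team Alpha
Overall: Team Alpha 1713/4507 = 38.0%, Team Gamma 1584/3659 = 43.3% → Team Gamma
Team Alpha wins each ticket group but Team Gamma wins overall — the comparison reverses. Team Alpha's tickets skew toward P0, which has a lower base rate.

No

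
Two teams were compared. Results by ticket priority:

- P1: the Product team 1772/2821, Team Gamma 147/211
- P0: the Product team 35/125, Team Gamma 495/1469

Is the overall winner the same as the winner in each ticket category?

No

P1: the Product team 1772/2821 = 62.8%, Team Gamma 147/211 = 69.7% → Team Gamma
P0: the Product team 35/125 = 28.0%, Team Gamma 495/1469 = 33.7% → Team Gamma
Overall: the Product team 1807/2946 = 61.3%, Team Gamma 642/1680 = 38.2% → the Product team
Team Gamma wins each ticket group but the Product team wins overall — the comparison reverses. Team Gamma's tickets skew toward P0, which has a lower base rate.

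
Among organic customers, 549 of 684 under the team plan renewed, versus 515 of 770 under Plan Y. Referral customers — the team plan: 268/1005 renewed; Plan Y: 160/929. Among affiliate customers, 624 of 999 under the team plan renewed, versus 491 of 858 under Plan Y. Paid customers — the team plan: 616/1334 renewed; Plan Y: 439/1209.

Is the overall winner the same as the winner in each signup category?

Yes

Organic: the team plan 549/684 = 80.3%, Plan Y 515/770 = 66.9% → the team plan
Referral: the team plan 268/1005 = 26.7%, Plan Y 160/929 = 17.2% → the team plan
Affiliate: the team plan 624/999 = 62.5%, Plan Y 491/858 = 57.2% → the team plan
Paid: the team plan 616/1334 = 46.2%, Plan Y 439/1209 = 36.3% → the team plan
Overall: the team plan 2057/4022 = 51.1%, Plan Y 1605/3766 = 42.6% → the team plan
The team plan wins overall and in every signup group — no reversal.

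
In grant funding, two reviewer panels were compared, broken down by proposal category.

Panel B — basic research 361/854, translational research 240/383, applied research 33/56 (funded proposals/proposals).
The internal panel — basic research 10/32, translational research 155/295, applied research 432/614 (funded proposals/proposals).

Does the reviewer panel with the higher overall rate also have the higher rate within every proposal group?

Basic research: Panel B 361/854 = 42.3%, the internal panel 10/32 = 31.2% → Panel B
Translational research: Panel B 240/383 = 62.7%, the internal panel 155/295 = 52.5% → Panel B
Applied research: Panel B 33/56 = 58.9%, the internal panel 432/614 = 70.4% → the internal panel
Overall: Panel B 634/1293 = 49.0%, the internal panel 597/941 = 63.4% → the internal panel
Neither sweeps: Panel B wins 2 of 3 groups, the internal panel wins 1. The internal panel wins overall but not every group — no Simpson reversal.

No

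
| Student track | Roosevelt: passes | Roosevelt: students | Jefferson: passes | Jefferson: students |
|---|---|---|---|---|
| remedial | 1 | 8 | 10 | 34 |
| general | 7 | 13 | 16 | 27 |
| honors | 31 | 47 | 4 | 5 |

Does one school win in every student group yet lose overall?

Remedial: Roosevelt 1/8 = 12.5%, Jefferson 10/34 = 29.4% → Jefferson
General: Roosevelt 7/13 = 53.8%, Jefferson 16/27 = 59.3% → Jefferson
Honors: Roosevelt 31/47 = 66.0%, Jefferson 4/5 = 80.0% → Jefferson
Overall: Roosevelt 39/68 = 57.4%, Jefferson 30/66 = 45.5% → Roosevelt
Jefferson wins each student group but Roosevelt wins overall — the comparison reverses. Jefferson's students skew toward remedial, which has a lower base rate.

Yes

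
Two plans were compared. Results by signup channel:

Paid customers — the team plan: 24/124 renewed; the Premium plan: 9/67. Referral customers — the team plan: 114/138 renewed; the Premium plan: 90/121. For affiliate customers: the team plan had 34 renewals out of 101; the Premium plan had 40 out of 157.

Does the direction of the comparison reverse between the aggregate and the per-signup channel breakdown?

Paid: the team plan 24/124 = 19.4%, the Premium plan 9/67 = 13.4% → the team plan
Referral: the team plan 114/138 = 82.6%, the Premium plan 90/121 = 74.4% → the team plan
Affiliate: the team plan 34/101 = 33.7%, the Premium plan 40/157 = 25.5% → the team plan
Overall: the team plan 172/363 = 47.4%, the Premium plan 139/345 = 40.3% → the team plan
The team plan wins overall and in every signup group — no reversal.

No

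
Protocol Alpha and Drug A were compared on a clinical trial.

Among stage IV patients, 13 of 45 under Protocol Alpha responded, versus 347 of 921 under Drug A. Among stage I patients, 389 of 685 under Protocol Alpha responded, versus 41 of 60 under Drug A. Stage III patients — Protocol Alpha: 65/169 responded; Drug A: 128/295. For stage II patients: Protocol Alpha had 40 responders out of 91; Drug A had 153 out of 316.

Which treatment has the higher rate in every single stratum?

Drug A

Stage IV: Protocol Alpha 13/45 = 28.9%, Drug A 347/921 = 37.7% → Drug A
Stage I: Protocol Alpha 389/685 = 56.8%, Drug A 41/60 = 68.3% → Drug A
Stage III: Protocol Alpha 65/169 = 38.5%, Drug A 128/295 = 43.4% → Drug A
Stage II: Protocol Alpha 40/91 = 44.0%, Drug A 153/316 = 48.4% → Drug A
Drug A has the higher rate in all 4 groups.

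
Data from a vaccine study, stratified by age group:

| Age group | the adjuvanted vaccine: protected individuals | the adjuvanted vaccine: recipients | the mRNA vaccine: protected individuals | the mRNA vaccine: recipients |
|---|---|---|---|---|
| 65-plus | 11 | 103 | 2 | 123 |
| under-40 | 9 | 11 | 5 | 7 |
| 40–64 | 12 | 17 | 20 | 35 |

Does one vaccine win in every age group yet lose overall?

65-plus: the adjuvanted vaccine 11/103 = 10.7%, the mRNA vaccine 2/123 = 1.6% → the adjuvanted vaccine
Under-40: the adjuvanted vaccine 9/11 = 81.8%, the mRNA vaccine 5/7 = 71.4% → the adjuvanted vaccine
40–64: the adjuvanted vaccine 12/17 = 70.6%, the mRNA vaccine 20/35 = 57.1% → the adjuvanted vaccine
Overall: the adjuvanted vaccine 32/131 = 24.4%, the mRNA vaccine 27/165 = 16.4% → the adjuvanted vaccine
The adjuvanted vaccine wins overall and in every age group — no reversal.

No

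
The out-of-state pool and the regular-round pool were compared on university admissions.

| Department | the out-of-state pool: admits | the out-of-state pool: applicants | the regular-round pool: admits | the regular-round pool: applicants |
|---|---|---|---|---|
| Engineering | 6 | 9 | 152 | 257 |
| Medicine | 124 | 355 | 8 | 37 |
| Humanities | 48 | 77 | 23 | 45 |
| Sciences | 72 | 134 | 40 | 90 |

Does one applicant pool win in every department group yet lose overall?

Yes

Engineering: the out-of-state pool 6/9 = 66.7%, the regular-round pool 152/257 = 59.1% → the out-of-state pool
Medicine: the out-of-state pool 124/355 = 34.9%, the regular-round pool 8/37 = 21.6% → the out-of-state pool
Humanities: the out-of-state pool 48/77 = 62.3%, the regular-round pool 23/45 = 51.1% → the out-of-state pool
Sciences: the out-of-state pool 72/134 = 53.7%, the regular-round pool 40/90 = 44.4% → the out-of-state pool
Overall: the out-of-state pool 250/575 = 43.5%, the regular-round pool 223/429 = 52.0% → the regular-round pool
The out-of-state pool wins each department group but the regular-round pool wins overall — the comparison reverses. The out-of-state pool's applicants skew toward Medicine, which has a lower base rate.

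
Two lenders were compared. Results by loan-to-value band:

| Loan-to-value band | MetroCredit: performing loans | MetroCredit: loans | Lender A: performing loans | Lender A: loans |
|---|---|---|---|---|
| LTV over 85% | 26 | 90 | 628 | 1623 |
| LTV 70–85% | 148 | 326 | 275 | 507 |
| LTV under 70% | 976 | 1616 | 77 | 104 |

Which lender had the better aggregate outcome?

MetroCredit

LTV over 85%: MetroCredit 26/90 = 28.9%, Lender A 628/1623 = 38.7% → Lender A
LTV 70–85%: MetroCredit 148/326 = 45.4%, Lender A 275/507 = 54.2% → Lender A
LTV under 70%: MetroCredit 976/1616 = 60.4%, Lender A 77/104 = 74.0% → Lender A
Overall: MetroCredit 1150/2032 = 56.6%, Lender A 980/2234 = 43.9% → MetroCredit
(Lender A wins every loan-to-value group but MetroCredit wins overall — Lender A's loans skew toward the low-rate LTV over 85% group.)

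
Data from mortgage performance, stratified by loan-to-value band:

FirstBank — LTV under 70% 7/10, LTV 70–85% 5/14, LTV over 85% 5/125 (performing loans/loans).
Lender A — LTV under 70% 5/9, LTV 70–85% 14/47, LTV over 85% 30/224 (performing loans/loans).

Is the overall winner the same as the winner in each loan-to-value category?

LTV under 70%: FirstBank 7/10 = 70.0%, Lender A 5/9 = 55.6% → FirstBank
LTV 70–85%: FirstBank 5/14 = 35.7%, Lender A 14/47 = 29.8% → FirstBank
LTV over 85%: FirstBank 5/125 = 4.0%, Lender A 30/224 = 13.4% → Lender A
Overall: FirstBank 17/149 = 11.4%, Lender A 49/280 = 17.5% → Lender A
Neither sweeps: FirstBank wins 2 of 3 groups, Lender A wins 1. Lender A wins overall but not every group — no Simpson reversal.

No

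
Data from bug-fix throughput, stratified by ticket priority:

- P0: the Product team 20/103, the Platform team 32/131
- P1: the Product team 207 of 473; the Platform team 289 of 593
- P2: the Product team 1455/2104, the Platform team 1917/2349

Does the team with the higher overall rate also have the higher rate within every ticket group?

P0: the Product team 20/103 = 19.4%, the Platform team 32/131 = 24.4% → the Platform team
P1: the Product team 207/473 = 43.8%, the Platform team 289/593 = 48.7% → the Platform team
P2: the Product team 1455/2104 = 69.2%, the Platform team 1917/2349 = 81.6% → the Platform team
Overall: the Product team 1682/2680 = 62.8%, the Platform team 2238/3073 = 72.8% → the Platform team
The Platform team wins overall and in every ticket group — no reversal.

Yes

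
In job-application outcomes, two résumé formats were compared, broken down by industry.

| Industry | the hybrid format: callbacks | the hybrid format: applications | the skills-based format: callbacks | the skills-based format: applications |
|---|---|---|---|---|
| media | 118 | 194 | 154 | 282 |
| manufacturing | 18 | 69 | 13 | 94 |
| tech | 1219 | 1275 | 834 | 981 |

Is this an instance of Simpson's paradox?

No

Media: the hybrid format 118/194 = 60.8%, the skills-based format 154/282 = 54.6% → the hybrid format
Manufacturing: the hybrid format 18/69 = 26.1%, the skills-based format 13/94 = 13.8% → the hybrid format
Tech: the hybrid format 1219/1275 = 95.6%, the skills-based format 834/981 = 85.0% → the hybrid format
Overall: the hybrid format 1355/1538 = 88.1%, the skills-based format 1001/1357 = 73.8% → the hybrid format
The hybrid format wins overall and in every industry group — no reversal.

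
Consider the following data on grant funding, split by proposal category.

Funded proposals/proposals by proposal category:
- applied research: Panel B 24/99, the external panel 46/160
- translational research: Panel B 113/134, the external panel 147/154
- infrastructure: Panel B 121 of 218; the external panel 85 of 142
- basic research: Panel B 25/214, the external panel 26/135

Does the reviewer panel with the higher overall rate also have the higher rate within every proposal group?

Applied research: Panel B 24/99 = 24.2%, the external panel 46/160 = 28.8% → the external panel
Translational research: Panel B 113/134 = 84.3%, the external panel 147/154 = 95.5% → the external panel
Infrastructure: Panel B 121/218 = 55.5%, the external panel 85/142 = 59.9% → the external panel
Basic research: Panel B 25/214 = 11.7%, the external panel 26/135 = 19.3% → the external panel
Overall: Panel B 283/665 = 42.6%, the external panel 304/591 = 51.4% → the external panel
The external panel wins overall and in every proposal group — no reversal.

Yes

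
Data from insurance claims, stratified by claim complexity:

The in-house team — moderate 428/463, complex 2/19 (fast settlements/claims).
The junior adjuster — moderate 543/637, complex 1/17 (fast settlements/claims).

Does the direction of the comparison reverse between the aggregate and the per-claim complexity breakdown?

Moderate: the in-house team 428/463 = 92.4%, the junior adjuster 543/637 = 85.2% → the in-house team
Complex: the in-house team 2/19 = 10.5%, the junior adjuster 1/17 = 5.9% → the in-house team
Overall: the in-house team 430/482 = 89.2%, the junior adjuster 544/654 = 83.2% → the in-house team
The in-house team wins overall and in every claim group — no reversal.

No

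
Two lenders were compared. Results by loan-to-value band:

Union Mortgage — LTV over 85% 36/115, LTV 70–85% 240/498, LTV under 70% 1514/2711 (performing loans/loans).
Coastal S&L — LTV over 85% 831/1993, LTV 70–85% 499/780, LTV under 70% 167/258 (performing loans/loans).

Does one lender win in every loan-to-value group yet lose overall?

Yes

LTV over 85%: Union Mortgage 36/115 = 31.3%, Coastal S&L 831/1993 = 41.7% → Coastal S&L
LTV 70–85%: Union Mortgage 240/498 = 48.2%, Coastal S&L 499/780 = 64.0% → Coastal S&L
LTV under 70%: Union Mortgage 1514/2711 = 55.8%, Coastal S&L 167/258 = 64.7% → Coastal S&L
Overall: Union Mortgage 1790/3324 = 53.9%, Coastal S&L 1497/3031 = 49.4% → Union Mortgage
Coastal S&L wins each loan-to-value group but Union Mortgage wins overall — the comparison reverses. Coastal S&L's loans skew toward LTV over 85%, which has a lower base rate.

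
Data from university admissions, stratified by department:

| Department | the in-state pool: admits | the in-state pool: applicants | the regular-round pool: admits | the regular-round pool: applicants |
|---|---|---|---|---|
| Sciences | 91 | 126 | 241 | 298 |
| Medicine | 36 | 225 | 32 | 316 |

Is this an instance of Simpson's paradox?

Sciences: the in-state pool 91/126 = 72.2%, the regular-round pool 241/298 = 80.9% → the regular-round pool
Medicine: the in-state pool 36/225 = 16.0%, the regular-round pool 32/316 = 10.1% → the in-state pool
Overall: the in-state pool 127/351 = 36.2%, the regular-round pool 273/614 = 44.5% → the regular-round pool
Neither sweeps: the in-state pool wins 1 of 2 groups, the regular-round pool wins 1. The regular-round pool wins overall but not every group — no Simpson reversal.

No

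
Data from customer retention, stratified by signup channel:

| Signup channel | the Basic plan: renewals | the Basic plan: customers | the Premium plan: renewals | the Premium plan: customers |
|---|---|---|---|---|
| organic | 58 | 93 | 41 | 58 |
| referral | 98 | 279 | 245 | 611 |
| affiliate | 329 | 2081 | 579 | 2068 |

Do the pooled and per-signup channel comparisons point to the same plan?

Organic: the Basic plan 58/93 = 62.4%, the Premium plan 41/58 = 70.7% → the Premium plan
Referral: the Basic plan 98/279 = 35.1%, the Premium plan 245/611 = 40.1% → the Premium plan
Affiliate: the Basic plan 329/2081 = 15.8%, the Premium plan 579/2068 = 28.0% → the Premium plan
Overall: the Basic plan 485/2453 = 19.8%, the Premium plan 865/2737 = 31.6% → the Premium plan
The Premium plan wins overall and in every signup group — no reversal.

Yes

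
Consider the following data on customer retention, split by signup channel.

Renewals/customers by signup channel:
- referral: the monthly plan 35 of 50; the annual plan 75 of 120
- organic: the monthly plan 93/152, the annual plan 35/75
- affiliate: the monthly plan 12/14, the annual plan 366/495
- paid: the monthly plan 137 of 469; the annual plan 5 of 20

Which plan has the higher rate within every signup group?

Referral: the monthly plan 35/50 = 70.0%, the annual plan 75/120 = 62.5% → the monthly plan
Organic: the monthly plan 93/152 = 61.2%, the annual plan 35/75 = 46.7% → the monthly plan
Affiliate: the monthly plan 12/14 = 85.7%, the annual plan 366/495 = 73.9% → the monthly plan
Paid: the monthly plan 137/469 = 29.2%, the annual plan 5/20 = 25.0% → the monthly plan
The monthly plan has the higher rate in all 4 groups.

the monthly plan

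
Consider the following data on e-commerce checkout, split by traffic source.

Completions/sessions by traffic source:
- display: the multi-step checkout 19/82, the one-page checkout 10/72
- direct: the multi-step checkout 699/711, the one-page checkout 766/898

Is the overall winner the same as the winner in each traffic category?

Display: the multi-step checkout 19/82 = 23.2%, the one-page checkout 10/72 = 13.9% → the multi-step checkout
Direct: the multi-step checkout 699/711 = 98.3%, the one-page checkout 766/898 = 85.3% → the multi-step checkout
Overall: the multi-step checkout 718/793 = 90.5%, the one-page checkout 776/970 = 80.0% → the multi-step checkout
The multi-step checkout wins overall and in every traffic group — no reversal.

Yes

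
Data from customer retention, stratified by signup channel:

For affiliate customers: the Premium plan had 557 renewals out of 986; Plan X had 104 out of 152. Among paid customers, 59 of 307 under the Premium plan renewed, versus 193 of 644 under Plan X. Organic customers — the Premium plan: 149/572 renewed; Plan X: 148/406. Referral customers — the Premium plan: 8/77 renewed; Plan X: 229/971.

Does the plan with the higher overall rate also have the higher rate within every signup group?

Affiliate: the Premium plan 557/986 = 56.5%, Plan X 104/152 = 68.4% → Plan X
Paid: the Premium plan 59/307 = 19.2%, Plan X 193/644 = 30.0% → Plan X
Organic: the Premium plan 149/572 = 26.0%, Plan X 148/406 = 36.5% → Plan X
Referral: the Premium plan 8/77 = 10.4%, Plan X 229/971 = 23.6% → Plan X
Overall: the Premium plan 773/1942 = 39.8%, Plan X 674/2173 = 31.0% → the Premium plan
Plan X wins each signup group but the Premium plan wins overall — the comparison reverses. Plan X's customers skew toward referral, which has a lower base rate.

No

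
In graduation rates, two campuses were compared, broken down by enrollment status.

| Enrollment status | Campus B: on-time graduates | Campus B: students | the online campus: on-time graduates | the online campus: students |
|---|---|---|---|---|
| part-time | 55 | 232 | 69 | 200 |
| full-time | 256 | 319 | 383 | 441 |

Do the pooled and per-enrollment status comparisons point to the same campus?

Part-time: Campus B 55/232 = 23.7%, the online campus 69/200 = 34.5% → the online campus
Full-time: Campus B 256/319 = 80.3%, the online campus 383/441 = 86.8% → the online campus
Overall: Campus B 311/551 = 56.4%, the online campus 452/641 = 70.5% → the online campus
The online campus wins overall and in every enrollment group — no reversal.

Yes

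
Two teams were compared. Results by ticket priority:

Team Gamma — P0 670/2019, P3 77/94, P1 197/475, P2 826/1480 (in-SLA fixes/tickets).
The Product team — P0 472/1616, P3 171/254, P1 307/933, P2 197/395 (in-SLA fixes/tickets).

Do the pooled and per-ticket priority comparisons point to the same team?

P0: Team Gamma 670/2019 = 33.2%, the Product team 472/1616 = 29.2% → Team Gamma
P3: Team Gamma 77/94 = 81.9%, the Product team 171/254 = 67.3% → Team Gamma
P1: Team Gamma 197/475 = 41.5%, the Product team 307/933 = 32.9% → Team Gamma
P2: Team Gamma 826/1480 = 55.8%, the Product team 197/395 = 49.9% → Team Gamma
Overall: Team Gamma 1770/4068 = 43.5%, the Product team 1147/3198 = 35.9% → Team Gamma
Team Gamma wins overall and in every ticket group — no reversal.

Yes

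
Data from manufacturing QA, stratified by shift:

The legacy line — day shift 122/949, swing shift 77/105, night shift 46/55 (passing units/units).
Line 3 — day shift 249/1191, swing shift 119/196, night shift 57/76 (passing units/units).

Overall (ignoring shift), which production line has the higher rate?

Day shift: the legacy line 122/949 = 12.9%, Line 3 249/1191 = 20.9% → Line 3
Swing shift: the legacy line 77/105 = 73.3%, Line 3 119/196 = 60.7% → the legacy line
Night shift: the legacy line 46/55 = 83.6%, Line 3 57/76 = 75.0% → the legacy line
Overall: the legacy line 245/1109 = 22.1%, Line 3 425/1463 = 29.0% → Line 3
(Neither sweeps every shift group, but Line 3 has the higher pooled rate.)

Line 3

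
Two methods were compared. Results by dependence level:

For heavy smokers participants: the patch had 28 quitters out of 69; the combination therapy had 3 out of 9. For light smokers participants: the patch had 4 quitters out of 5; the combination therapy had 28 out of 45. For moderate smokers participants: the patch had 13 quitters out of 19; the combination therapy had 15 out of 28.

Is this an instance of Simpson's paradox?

Heavy smokers: the patch 28/69 = 40.6%, the combination therapy 3/9 = 33.3% → the patch
Light smokers: the patch 4/5 = 80.0%, the combination therapy 28/45 = 62.2% → the patch
Moderate smokers: the patch 13/19 = 68.4%, the combination therapy 15/28 = 53.6% → the patch
Overall: the patch 45/93 = 48.4%, the combination therapy 46/82 = 56.1% → the combination therapy
The patch wins each dependence group but the combination therapy wins overall — the comparison reverses. The patch's participants skew toward heavy smokers, which has a lower base rate.

Yes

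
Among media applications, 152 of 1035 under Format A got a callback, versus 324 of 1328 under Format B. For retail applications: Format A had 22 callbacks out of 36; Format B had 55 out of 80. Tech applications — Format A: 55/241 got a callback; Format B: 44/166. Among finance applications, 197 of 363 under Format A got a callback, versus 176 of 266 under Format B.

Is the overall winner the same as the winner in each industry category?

Media: Format A 152/1035 = 14.7%, Format B 324/1328 = 24.4% → Format B
Retail: Format A 22/36 = 61.1%, Format B 55/80 = 68.8% → Format B
Tech: Format A 55/241 = 22.8%, Format B 44/166 = 26.5% → Format B
Finance: Format A 197/363 = 54.3%, Format B 176/266 = 66.2% → Format B
Overall: Format A 426/1675 = 25.4%, Format B 599/1840 = 32.6% → Format B
Format B wins overall and in every industry group — no reversal.

Yes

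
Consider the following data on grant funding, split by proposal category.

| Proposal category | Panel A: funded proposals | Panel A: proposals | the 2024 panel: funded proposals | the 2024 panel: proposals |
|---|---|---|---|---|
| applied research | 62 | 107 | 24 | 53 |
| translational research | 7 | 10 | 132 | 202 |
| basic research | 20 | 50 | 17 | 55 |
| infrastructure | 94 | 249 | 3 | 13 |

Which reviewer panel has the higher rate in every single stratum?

Panel A

Applied research: Panel A 62/107 = 57.9%, the 2024 panel 24/53 = 45.3% → Panel A
Translational research: Panel A 7/10 = 70.0%, the 2024 panel 132/202 = 65.3% → Panel A
Basic research: Panel A 20/50 = 40.0%, the 2024 panel 17/55 = 30.9% → Panel A
Infrastructure: Panel A 94/249 = 37.8%, the 2024 panel 3/13 = 23.1% → Panel A
Panel A has the higher rate in all 4 groups.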